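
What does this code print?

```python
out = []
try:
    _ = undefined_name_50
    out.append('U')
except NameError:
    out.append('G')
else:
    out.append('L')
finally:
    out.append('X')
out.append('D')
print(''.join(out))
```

Execution trace: 'G' (except NameError) → 'X' (finally) → 'D' (after the try/except). Output: GXD

Answer: GXD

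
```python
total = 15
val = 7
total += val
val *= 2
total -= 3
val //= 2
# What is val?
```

Trace:
`total = 15` → total = 15
`val = 7` → val = 7
`total += val` → total = 22
`val *= 2` → val = 14
`total -= 3` → total = 19
`val //= 2` → val = 7
So val = 7

Answer: 7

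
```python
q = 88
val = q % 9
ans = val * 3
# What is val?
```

Trace:
`q = 88` → q = 88
`val = q % 9` → val = 7
`ans = val * 3` → ans = 21
So val = 7

Answer: 7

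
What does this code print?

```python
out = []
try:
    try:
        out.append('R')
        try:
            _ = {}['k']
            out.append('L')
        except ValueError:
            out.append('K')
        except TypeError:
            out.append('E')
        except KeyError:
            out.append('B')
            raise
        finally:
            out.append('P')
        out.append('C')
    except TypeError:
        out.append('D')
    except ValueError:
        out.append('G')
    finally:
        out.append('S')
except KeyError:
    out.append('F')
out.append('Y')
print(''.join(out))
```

Execution trace: 'R' (try body) → 'B' (inner except KeyError) → 'P' (inner finally) → 'S' (finally) → 'F' (outer except KeyError) → 'Y' (after the try/except). Output: RBPSFY

Answer: RBPSFY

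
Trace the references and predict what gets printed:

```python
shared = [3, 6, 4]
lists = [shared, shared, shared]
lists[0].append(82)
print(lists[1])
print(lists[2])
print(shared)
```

Key concept: list of same reference.
Step by step:
`shared = [3, 6, 4]` → shared = [3, 6, 4]
`lists = [shared, shared, shared]` → lists = [[3, 6, 4], [3, 6, 4], [3, 6, 4]]
`lists[0].append(82)` → shared = [3, 6, 4, 82]; lists = [[3, 6, 4, 82], [3, 6, 4, 82], [3, 6, 4, 82]]
`print(lists[1])` → prints [3, 6, 4, 82]
`print(lists[2])` → prints [3, 6, 4, 82]
`print(shared)` → prints [3, 6, 4, 82]

Answer:
[3, 6, 4, 82]
[3, 6, 4, 82]
[3, 6, 4, 82]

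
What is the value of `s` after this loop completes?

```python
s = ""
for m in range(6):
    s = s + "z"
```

Repeat 'z' 6 times
`s` takes the values: "" → "z" → "zz" → "zzz" → "zzzz" → "zzzzz" → "zzzzzz"

Answer: "zzzzzz"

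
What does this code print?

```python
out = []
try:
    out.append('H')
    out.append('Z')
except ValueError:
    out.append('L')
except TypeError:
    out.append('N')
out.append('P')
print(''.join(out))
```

Execution trace: 'H' (try body) → 'Z' (try body, no exception) → 'P' (after the try/except). Output: HZP

Answer: HZP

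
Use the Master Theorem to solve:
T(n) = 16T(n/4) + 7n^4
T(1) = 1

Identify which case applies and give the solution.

a=16, b=4, f(n)=7n^4. log_4(16) = 2. Since c=4 > 2 and the regularity condition holds (16(n/4)^4 = (16/4^4)n^4 with 16/4^4 < 1), Case 3 applies: T(n) = Θ(f(n)) = O(n^4).

Answer: O(n^4) - Case 3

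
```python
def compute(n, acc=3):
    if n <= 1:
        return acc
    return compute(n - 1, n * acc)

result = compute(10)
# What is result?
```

Accumulator trace (n, acc): (10, 3) -> (9, 30) -> (8, 270) -> (7, 2160) -> (6, 15120) -> (5, 90720) -> (4, 453600) -> (3, 1814400) -> (2, 5443200) -> (1, 10886400) -> return 10886400

Answer: 10886400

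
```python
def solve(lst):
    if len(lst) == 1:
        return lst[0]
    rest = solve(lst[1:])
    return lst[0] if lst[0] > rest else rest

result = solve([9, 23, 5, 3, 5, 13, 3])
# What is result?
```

Recursive max over [9, 23, 5, 3, 5, 13, 3] = 23

Answer: 23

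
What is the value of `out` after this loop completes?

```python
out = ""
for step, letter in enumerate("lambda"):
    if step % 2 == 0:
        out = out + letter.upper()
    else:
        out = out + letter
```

Uppercase even positions in 'lambda'
`out` takes the values: "" → "L" → "La" → "LaM" → "LaMb" → "LaMbD" → "LaMbDa"

Answer: "LaMbDa"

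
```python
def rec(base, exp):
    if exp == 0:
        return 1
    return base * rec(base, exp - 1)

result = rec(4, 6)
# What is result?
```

rec(4, 6) = 4 * 4 * 4 * 4 * 4 * 4 = 4096

Answer: 4096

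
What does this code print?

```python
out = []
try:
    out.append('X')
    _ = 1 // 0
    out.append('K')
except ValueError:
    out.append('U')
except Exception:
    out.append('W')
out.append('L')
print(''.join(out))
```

Execution trace: 'X' (try body) → 'W' (except Exception) → 'L' (after the try/except). Output: XWL

Answer: XWL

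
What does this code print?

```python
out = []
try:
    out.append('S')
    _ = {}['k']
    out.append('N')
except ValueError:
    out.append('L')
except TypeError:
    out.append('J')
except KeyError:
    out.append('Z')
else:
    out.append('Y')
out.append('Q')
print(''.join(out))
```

Execution trace: 'S' (try body) → 'Z' (except KeyError) → 'Q' (after the try/except). Output: SZQ

Answer: SZQ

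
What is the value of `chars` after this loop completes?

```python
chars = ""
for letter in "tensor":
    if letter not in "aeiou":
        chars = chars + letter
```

Remove vowels from 'tensor'
`chars` takes the values: "" → "t" → "tn" → "tns" → "tnsr"

Answer: "tnsr"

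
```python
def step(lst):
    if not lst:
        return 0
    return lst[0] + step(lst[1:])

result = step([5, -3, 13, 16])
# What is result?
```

5 + (-3) + 13 + 16 + 0 = 31

Answer: 31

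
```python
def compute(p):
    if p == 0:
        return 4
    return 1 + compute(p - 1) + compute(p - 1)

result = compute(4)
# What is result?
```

compute(p) = 1 + 2·compute(p-1), compute(0)=4. Closed form: (4+1)·2^4 - 1 = 79.

Answer: 79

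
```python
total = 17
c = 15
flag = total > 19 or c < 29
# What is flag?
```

Trace:
`total = 17` → total = 17
`c = 15` → c = 15
`flag = total > 19 or c < 29` → flag = True
So flag = True

Answer: True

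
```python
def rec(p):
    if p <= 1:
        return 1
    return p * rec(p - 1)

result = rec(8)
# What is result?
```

rec(8) = 8 * 7 * 6 * 5 * 4 * 3 * 2 * 1 = 40320

Answer: 40320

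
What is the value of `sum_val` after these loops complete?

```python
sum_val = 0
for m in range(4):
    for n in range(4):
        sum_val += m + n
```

Sum of all m+n for m,n in 4x4
`sum_val` takes the values: 0 → 1 → 3 → 6 → 7 → 9 → 12 → 16 → 18 → 21 → 25 → 30 → 33 → 37 → 42 → 48

Answer: 48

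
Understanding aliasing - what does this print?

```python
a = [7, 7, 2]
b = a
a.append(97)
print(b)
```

Key concept: basic list aliasing.
Step by step:
`a = [7, 7, 2]` → a = [7, 7, 2]
`b = a` → b = [7, 7, 2] (same object as a)
`a.append(97)` → a = [7, 7, 2, 97] (same object as b); b = [7, 7, 2, 97] (same object as a)
`print(b)` → prints [7, 7, 2, 97]

Answer: [7, 7, 2, 97]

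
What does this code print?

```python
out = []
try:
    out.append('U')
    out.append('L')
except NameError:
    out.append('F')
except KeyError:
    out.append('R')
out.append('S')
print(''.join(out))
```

Execution trace: 'U' (try body) → 'L' (try body, no exception) → 'S' (after the try/except). Output: ULS

Answer: ULS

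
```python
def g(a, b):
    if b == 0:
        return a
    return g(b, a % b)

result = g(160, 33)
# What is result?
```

g(160, 33) -> g(33, 28) -> g(28, 5) -> g(5, 3) -> g(3, 2) -> g(2, 1) -> g(1, 0) -> 1

Answer: 1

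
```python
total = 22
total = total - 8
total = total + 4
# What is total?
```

Trace:
`total = 22` → total = 22
`total = total - 8` → total = 14
`total = total + 4` → total = 18
So total = 18

Answer: 18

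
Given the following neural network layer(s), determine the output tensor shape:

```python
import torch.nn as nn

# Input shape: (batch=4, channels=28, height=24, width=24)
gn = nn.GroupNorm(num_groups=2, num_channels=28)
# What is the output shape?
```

Input: (4, 28, 24, 24) -> Output: (4, 28, 24, 24)

Answer: (4, 28, 24, 24)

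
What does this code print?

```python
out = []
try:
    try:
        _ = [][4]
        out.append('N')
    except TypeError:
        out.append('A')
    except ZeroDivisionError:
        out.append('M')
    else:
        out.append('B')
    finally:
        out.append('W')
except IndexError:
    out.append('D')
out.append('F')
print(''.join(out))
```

Execution trace: 'W' (inner finally) → 'D' (outer except IndexError) → 'F' (after the try/except). Output: WDF

Answer: WDF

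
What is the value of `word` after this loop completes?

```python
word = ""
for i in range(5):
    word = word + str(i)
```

Concatenate digits 0 to 4
`word` takes the values: "" → "0" → "01" → "012" → "0123" → "01234"

Answer: "01234"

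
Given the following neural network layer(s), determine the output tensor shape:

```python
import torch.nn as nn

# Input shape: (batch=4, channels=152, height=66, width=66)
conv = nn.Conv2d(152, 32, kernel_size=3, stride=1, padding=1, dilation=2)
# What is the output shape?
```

Input: (4, 152, 66, 66) -> Output: (4, 32, 64, 64)

Answer: (4, 32, 64, 64)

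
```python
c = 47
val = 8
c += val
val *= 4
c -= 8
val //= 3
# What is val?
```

Trace:
`c = 47` → c = 47
`val = 8` → val = 8
`c += val` → c = 55
`val *= 4` → val = 32
`c -= 8` → c = 47
`val //= 3` → val = 10
So val = 10

Answer: 10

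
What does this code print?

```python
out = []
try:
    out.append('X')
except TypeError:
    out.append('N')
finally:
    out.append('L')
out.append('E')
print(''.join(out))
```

Execution trace: 'X' (try body, no exception) → 'L' (finally) → 'E' (after the try/except). Output: XLE

Answer: XLE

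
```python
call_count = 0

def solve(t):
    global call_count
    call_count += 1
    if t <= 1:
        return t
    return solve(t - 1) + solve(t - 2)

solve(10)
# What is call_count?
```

Calls(t) = 1 + Calls(t-1) + Calls(t-2); Calls(0)=Calls(1)=1. For t=10 this gives 177.

Answer: 177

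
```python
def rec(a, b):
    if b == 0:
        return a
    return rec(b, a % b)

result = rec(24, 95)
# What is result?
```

rec(24, 95) -> rec(95, 24) -> rec(24, 23) -> rec(23, 1) -> rec(1, 0) -> 1

Answer: 1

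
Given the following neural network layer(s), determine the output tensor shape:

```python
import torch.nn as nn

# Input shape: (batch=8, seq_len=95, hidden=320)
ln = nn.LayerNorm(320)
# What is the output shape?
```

Input: (8, 95, 320) -> Output: (8, 95, 320)

Answer: (8, 95, 320)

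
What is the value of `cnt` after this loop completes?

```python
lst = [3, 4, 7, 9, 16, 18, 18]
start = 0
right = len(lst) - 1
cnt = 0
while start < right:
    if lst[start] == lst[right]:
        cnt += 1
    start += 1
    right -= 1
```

Count matching pairs from ends
`cnt` takes the values: 0

Answer: 0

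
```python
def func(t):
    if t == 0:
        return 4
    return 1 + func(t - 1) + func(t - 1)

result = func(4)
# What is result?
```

func(t) = 1 + 2·func(t-1), func(0)=4. Closed form: (4+1)·2^4 - 1 = 79.

Answer: 79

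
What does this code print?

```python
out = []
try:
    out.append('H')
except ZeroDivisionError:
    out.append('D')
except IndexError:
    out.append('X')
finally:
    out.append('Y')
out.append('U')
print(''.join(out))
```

Execution trace: 'H' (try body, no exception) → 'Y' (finally) → 'U' (after the try/except). Output: HYU

Answer: HYU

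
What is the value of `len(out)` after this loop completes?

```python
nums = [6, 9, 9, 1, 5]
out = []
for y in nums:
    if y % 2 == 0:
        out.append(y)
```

Count even numbers in [6, 9, 9, 1, 5]
`out` takes the values: [] → [6]
So `len(out)` = 1

Answer: 1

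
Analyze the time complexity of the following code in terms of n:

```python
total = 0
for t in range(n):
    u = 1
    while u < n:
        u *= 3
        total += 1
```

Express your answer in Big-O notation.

Each loop level contributes: n × log n. Multiplying the contributions gives O(n log n).

Answer: O(n log n)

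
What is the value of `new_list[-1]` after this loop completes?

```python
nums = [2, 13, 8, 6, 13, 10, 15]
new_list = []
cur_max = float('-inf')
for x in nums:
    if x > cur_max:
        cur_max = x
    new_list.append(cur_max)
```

Running max ends at 15
`new_list` takes the values: [] → [2] → [2, 13] → [2, 13, 13] → [2, 13, 13, 13] → [2, 13, 13, 13, 13] → [2, 13, 13, 13, 13, 13] → [2, 13, 13, 13, 13, 13, 15]
So `new_list[-1]` = 15

Answer: 15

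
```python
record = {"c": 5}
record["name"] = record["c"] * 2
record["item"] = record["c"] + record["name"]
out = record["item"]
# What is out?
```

Trace:
`record = {"c": 5}` → record = {'c': 5}
`record["name"] = record["c"] * 2` → record = {'c': 5, 'name': 10}
`record["item"] = record["c"] + record["name"]` → record = {'c': 5, 'name': 10, 'item': 15}
`out = record["item"]` → out = 15
So out = 15

Answer: 15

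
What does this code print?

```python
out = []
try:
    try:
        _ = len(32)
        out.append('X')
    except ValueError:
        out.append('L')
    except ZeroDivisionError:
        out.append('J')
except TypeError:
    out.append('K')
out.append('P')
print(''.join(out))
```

Execution trace: 'K' (outer except TypeError) → 'P' (after the try/except). Output: KP

Answer: KP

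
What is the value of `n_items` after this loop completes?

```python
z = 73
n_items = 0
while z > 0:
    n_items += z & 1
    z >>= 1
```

Count set bits in 73 (binary: 0b1001001)
`n_items` takes the values: 0 → 1 → 2 → 3

Answer: 3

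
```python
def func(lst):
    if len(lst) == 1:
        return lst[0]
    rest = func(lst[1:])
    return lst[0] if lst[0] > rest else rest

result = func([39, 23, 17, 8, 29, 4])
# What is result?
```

Recursive max over [39, 23, 17, 8, 29, 4] = 39

Answer: 39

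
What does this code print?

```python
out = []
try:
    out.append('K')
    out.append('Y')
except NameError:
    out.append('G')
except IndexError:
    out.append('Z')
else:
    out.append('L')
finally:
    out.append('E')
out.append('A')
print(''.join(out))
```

Execution trace: 'K' (try body) → 'Y' (try body, no exception) → 'L' (else) → 'E' (finally) → 'A' (after the try/except). Output: KYLEA

Answer: KYLEA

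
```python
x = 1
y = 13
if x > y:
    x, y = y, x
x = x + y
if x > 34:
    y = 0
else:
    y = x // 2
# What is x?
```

Trace:
`x = 1` → x = 1
`y = 13` → y = 13
`if x > y: ...` → x > y is False → no variable changes
`x = x + y` → x = 14
`if x > 34: ...` → x > 34 is False, take else branch → y = 7
So x = 14

Answer: 14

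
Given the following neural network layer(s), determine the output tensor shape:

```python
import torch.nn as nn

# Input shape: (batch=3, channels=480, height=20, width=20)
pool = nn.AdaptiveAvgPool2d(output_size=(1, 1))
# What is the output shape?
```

Input: (3, 480, 20, 20) -> Output: (3, 480, 1, 1)

Answer: (3, 480, 1, 1)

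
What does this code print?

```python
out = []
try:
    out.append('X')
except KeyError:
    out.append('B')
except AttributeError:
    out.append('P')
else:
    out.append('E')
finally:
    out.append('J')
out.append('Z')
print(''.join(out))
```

Execution trace: 'X' (try body, no exception) → 'E' (else) → 'J' (finally) → 'Z' (after the try/except). Output: XEJZ

Answer: XEJZ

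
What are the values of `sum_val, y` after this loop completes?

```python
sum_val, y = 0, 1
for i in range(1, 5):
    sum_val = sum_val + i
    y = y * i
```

Sum and factorial of 1 to 4
`sum_val, y` takes the values: (0, 1) → (1, 1) → (3, 1) → (3, 2) → (6, 2) → (6, 6) → (10, 6) → (10, 24)

Answer: 10, 24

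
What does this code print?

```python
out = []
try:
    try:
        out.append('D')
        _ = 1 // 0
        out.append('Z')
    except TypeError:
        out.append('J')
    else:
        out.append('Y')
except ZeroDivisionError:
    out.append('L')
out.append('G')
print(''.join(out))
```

Execution trace: 'D' (try body) → 'L' (outer except ZeroDivisionError) → 'G' (after the try/except). Output: DLG

Answer: DLG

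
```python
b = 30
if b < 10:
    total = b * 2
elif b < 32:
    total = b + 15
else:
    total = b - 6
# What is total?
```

Trace:
`b = 30` → b = 30
`if b < 10: ...` → b < 10 is False, b < 32 is True → total = 45
So total = 45

Answer: 45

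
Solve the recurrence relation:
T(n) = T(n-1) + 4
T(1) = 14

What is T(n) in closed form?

Unrolling: T(n) = T(1) + 4·(n-1) = 14 + 4(n-1) = 4n + 10.

Answer: T(n) = 4n + 10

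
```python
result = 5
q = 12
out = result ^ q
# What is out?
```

Trace:
`result = 5` → result = 5
`q = 12` → q = 12
`out = result ^ q` → out = 9
So out = 9

Answer: 9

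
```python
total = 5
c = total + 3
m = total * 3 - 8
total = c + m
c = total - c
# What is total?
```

Trace:
`total = 5` → total = 5
`c = total + 3` → c = 8
`m = total * 3 - 8` → m = 7
`total = c + m` → total = 15
`c = total - c` → c = 7
So total = 15

Answer: 15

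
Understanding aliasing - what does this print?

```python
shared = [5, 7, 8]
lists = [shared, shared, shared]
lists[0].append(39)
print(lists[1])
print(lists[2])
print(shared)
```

Key concept: list of same reference.
Step by step:
`shared = [5, 7, 8]` → shared = [5, 7, 8]
`lists = [shared, shared, shared]` → lists = [[5, 7, 8], [5, 7, 8], [5, 7, 8]]
`lists[0].append(39)` → shared = [5, 7, 8, 39]; lists = [[5, 7, 8, 39], [5, 7, 8, 39], [5, 7, 8, 39]]
`print(lists[1])` → prints [5, 7, 8, 39]
`print(lists[2])` → prints [5, 7, 8, 39]
`print(shared)` → prints [5, 7, 8, 39]

Answer:
[5, 7, 8, 39]
[5, 7, 8, 39]
[5, 7, 8, 39]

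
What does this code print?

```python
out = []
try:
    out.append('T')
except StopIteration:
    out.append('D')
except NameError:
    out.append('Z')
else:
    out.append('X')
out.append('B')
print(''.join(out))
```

Execution trace: 'T' (try body, no exception) → 'X' (else) → 'B' (after the try/except). Output: TXB

Answer: TXB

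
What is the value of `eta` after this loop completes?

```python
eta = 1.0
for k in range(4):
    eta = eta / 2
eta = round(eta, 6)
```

Halving LR 4 times: 1 / 2^4
`eta` takes the values: 1.0 → 0.5 → 0.25 → 0.125 → 0.0625

Answer: 0.0625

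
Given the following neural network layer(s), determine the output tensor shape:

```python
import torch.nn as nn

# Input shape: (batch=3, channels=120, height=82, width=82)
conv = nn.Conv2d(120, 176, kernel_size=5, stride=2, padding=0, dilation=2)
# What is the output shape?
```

Input: (3, 120, 82, 82) -> Output: (3, 176, 37, 37)

Answer: (3, 176, 37, 37)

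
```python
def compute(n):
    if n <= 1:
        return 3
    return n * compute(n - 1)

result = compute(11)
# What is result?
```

compute(11) = 11 * 10 * 9 * 8 * 7 * 6 * 5 * 4 * 3 * 2 * 3 = 119750400

Answer: 119750400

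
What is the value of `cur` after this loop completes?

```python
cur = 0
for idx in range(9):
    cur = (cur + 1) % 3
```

Increment mod 3, 9 times = 0
`cur` takes the values: 0 → 1 → 2 → 0 → 1 → 2 → 0 → 1 → 2 → 0

Answer: 0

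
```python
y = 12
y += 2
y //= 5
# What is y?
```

Trace:
`y = 12` → y = 12
`y += 2` → y = 14
`y //= 5` → y = 2
So y = 2

Answer: 2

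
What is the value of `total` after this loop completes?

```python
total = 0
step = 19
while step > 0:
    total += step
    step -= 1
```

Sum 19 down to 1
`total` takes the values: 0 → 19 → 37 → 54 → 70 → 85 → 99 → 112 → 124 → 135 → 145 → 154 → 162 → 169 → 175 → 180 → 184 → 187 → 189 → 190

Answer: 190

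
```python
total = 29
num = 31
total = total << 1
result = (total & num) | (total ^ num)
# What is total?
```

Trace:
`total = 29` → total = 29
`num = 31` → num = 31
`total = total << 1` → total = 58
`result = (total & num) | (total ^ num)` → result = 63
So total = 58

Answer: 58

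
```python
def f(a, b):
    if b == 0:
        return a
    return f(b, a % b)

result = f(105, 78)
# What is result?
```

f(105, 78) -> f(78, 27) -> f(27, 24) -> f(24, 3) -> f(3, 0) -> 3

Answer: 3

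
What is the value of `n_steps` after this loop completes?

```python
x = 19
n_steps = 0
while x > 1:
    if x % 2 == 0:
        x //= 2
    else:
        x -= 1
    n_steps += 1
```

Steps to reduce 19 to 1
`n_steps` takes the values: 0 → 1 → 2 → 3 → 4 → 5 → 6

Answer: 6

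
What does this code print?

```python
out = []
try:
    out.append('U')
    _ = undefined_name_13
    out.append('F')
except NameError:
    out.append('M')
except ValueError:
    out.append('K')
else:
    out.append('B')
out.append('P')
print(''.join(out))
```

Execution trace: 'U' (try body) → 'M' (except NameError) → 'P' (after the try/except). Output: UMP

Answer: UMP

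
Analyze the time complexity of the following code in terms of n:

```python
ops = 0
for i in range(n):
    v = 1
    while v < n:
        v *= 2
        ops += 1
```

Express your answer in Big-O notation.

Each loop level contributes: n × log n. Multiplying the contributions gives O(n log n).

Answer: O(n log n)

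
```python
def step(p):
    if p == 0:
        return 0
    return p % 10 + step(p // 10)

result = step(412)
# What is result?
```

Sum of digits of 412: 2 + 1 + 4 = 7

Answer: 7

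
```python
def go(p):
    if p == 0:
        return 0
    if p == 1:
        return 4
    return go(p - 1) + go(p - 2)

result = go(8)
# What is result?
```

Build up from base cases: go(0)=0, go(1)=4, go(2)=4, go(3)=8, go(4)=12, go(5)=20, go(6)=32, ..., go(8)=84

Answer: 84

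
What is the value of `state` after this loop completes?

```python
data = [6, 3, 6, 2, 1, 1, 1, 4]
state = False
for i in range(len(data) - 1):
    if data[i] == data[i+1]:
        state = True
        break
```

Check consecutive duplicates in [6, 3, 6, 2, 1, 1, 1, 4]
`state` takes the values: False → True

Answer: True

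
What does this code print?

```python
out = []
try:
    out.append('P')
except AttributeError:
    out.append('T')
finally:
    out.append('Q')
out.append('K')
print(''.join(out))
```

Execution trace: 'P' (try body, no exception) → 'Q' (finally) → 'K' (after the try/except). Output: PQK

Answer: PQK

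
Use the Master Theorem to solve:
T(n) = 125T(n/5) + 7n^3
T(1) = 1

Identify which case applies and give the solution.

a=125, b=5, f(n)=7n^3. log_5(125) = 3. Since c=3 = 3, Case 2 applies: T(n) = Θ(n^log_b(a) · log n) = O(n^3 log n).

Answer: O(n^3 log n) - Case 2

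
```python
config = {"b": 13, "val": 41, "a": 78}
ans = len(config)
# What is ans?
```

Trace:
`config = {"b": 13, "val": 41, "a": 78}` → config = {'b': 13, 'val': 41, 'a': 78}
`ans = len(config)` → ans = 3
So ans = 3

Answer: 3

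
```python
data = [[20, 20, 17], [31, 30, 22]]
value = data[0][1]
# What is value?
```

Trace:
`data = [[20, 20, 17], [31, 30, 22]]` → data = [[20, 20, 17], [31, 30, 22]]
`value = data[0][1]` → value = 20
So value = 20

Answer: 20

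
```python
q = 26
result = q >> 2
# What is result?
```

Trace:
`q = 26` → q = 26
`result = q >> 2` → result = 6
So result = 6

Answer: 6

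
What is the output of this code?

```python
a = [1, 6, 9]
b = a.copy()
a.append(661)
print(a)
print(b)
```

Key concept: list.copy() creates independent copy.
Step by step:
`a = [1, 6, 9]` → a = [1, 6, 9]
`b = a.copy()` → b = [1, 6, 9]
`a.append(661)` → a = [1, 6, 9, 661]
`print(a)` → prints [1, 6, 9, 661]
`print(b)` → prints [1, 6, 9]

Answer:
[1, 6, 9, 661]
[1, 6, 9]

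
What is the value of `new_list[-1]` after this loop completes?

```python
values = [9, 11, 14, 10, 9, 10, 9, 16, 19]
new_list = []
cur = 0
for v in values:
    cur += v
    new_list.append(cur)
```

Cumulative sum ends at 107
`new_list` takes the values: [] → [9] → [9, 20] → [9, 20, 34] → [9, 20, 34, 44] → [9, 20, 34, 44, 53] → [9, 20, 34, 44, 53, 63] → [9, 20, 34, 44, 53, 63, 72] → [9, 20, 34, 44, 53, 63, 72, 88] → [9, 20, 34, 44, 53, 63, 72, 88, 107]
So `new_list[-1]` = 107

Answer: 107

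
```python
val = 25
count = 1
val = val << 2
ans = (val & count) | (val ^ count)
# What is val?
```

Trace:
`val = 25` → val = 25
`count = 1` → count = 1
`val = val << 2` → val = 100
`ans = (val & count) | (val ^ count)` → ans = 101
So val = 100

Answer: 100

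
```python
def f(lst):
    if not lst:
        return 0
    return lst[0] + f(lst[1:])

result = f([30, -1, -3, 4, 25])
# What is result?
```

30 + (-1) + (-3) + 4 + 25 + 0 = 55

Answer: 55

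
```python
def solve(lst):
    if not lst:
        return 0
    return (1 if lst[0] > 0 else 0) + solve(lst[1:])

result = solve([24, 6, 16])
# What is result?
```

Count of positive elements in [24, 6, 16] = 3

Answer: 3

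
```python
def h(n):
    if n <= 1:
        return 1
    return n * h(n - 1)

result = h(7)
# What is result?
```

h(7) = 7 * 6 * 5 * 4 * 3 * 2 * 1 = 5040

Answer: 5040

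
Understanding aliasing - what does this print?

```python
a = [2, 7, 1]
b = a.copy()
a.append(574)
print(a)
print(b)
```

Key concept: list.copy() creates independent copy.
Step by step:
`a = [2, 7, 1]` → a = [2, 7, 1]
`b = a.copy()` → b = [2, 7, 1]
`a.append(574)` → a = [2, 7, 1, 574]
`print(a)` → prints [2, 7, 1, 574]
`print(b)` → prints [2, 7, 1]

Answer:
[2, 7, 1, 574]
[2, 7, 1]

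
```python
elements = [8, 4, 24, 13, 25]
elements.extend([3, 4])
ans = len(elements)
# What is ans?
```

Trace:
`elements = [8, 4, 24, 13, 25]` → elements = [8, 4, 24, 13, 25]
`elements.extend([3, 4])` → elements = [8, 4, 24, 13, 25, 3, 4]
`ans = len(elements)` → ans = 7
So ans = 7

Answer: 7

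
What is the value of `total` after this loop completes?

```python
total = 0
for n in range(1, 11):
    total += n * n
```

Sum of squares 1² to 10² = 385
`total` takes the values: 0 → 1 → 5 → 14 → 30 → 55 → 91 → 140 → 204 → 285 → 385

Answer: 385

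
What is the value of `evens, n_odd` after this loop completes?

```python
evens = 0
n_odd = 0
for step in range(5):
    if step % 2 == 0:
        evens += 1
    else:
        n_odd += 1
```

Count evens and odds in range(5)
`evens, n_odd` takes the values: (0, 0) → (1, 0) → (1, 1) → (2, 1) → (2, 2) → (3, 2)

Answer: 3, 2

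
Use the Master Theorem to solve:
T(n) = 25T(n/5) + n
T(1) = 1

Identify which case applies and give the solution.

a=25, b=5, f(n)=n. log_5(25) = 2. Since c=1 < 2, Case 1 applies: T(n) = Θ(n^log_b(a)) = O(n^2).

Answer: O(n^2) - Case 1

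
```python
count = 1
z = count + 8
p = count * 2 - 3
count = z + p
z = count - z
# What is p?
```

Trace:
`count = 1` → count = 1
`z = count + 8` → z = 9
`p = count * 2 - 3` → p = -1
`count = z + p` → count = 8
`z = count - z` → z = -1
So p = -1

Answer: -1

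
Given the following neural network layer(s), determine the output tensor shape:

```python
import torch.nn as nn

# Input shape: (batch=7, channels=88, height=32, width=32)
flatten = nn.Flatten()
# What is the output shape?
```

Input: (7, 88, 32, 32) -> Output: (7, 90112)

Answer: (7, 90112)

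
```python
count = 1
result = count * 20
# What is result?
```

Trace:
`count = 1` → count = 1
`result = count * 20` → result = 20
So result = 20

Answer: 20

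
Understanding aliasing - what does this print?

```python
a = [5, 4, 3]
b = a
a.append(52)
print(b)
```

Key concept: basic list aliasing.
Step by step:
`a = [5, 4, 3]` → a = [5, 4, 3]
`b = a` → b = [5, 4, 3] (same object as a)
`a.append(52)` → a = [5, 4, 3, 52] (same object as b); b = [5, 4, 3, 52] (same object as a)
`print(b)` → prints [5, 4, 3, 52]

Answer: [5, 4, 3, 52]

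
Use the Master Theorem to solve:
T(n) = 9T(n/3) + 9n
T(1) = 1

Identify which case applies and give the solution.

a=9, b=3, f(n)=9n. log_3(9) = 2. Since c=1 < 2, Case 1 applies: T(n) = Θ(n^log_b(a)) = O(n^2).

Answer: O(n^2) - Case 1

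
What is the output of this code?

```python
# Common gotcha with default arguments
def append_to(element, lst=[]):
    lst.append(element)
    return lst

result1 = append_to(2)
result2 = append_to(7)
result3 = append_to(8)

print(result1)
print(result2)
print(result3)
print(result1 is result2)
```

Key concept: mutable default argument gotcha.
Step by step:
`result1 = append_to(2)` → result1 = [2]
`result2 = append_to(7)` → result1 = [2, 7] (same object as result2); result2 = [2, 7] (same object as result1)
`result3 = append_to(8)` → result1 = [2, 7, 8] (same object as result2, result3); result2 = [2, 7, 8] (same object as result1, result3); result3 = [2, 7, 8] (same object as result1, result2)
`print(result1)` → prints [2, 7, 8]
`print(result2)` → prints [2, 7, 8]
`print(result3)` → prints [2, 7, 8]
`print(result1 is result2)` → prints True

Answer:
[2, 7, 8]
[2, 7, 8]
[2, 7, 8]
True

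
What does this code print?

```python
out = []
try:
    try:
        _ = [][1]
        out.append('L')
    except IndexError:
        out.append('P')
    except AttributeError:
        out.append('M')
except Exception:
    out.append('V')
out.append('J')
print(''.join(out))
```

Execution trace: 'P' (inner except IndexError) → 'J' (after the try/except). Output: PJ

Answer: PJ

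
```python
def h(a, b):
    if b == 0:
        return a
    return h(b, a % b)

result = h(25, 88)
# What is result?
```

h(25, 88) -> h(88, 25) -> h(25, 13) -> h(13, 12) -> h(12, 1) -> h(1, 0) -> 1

Answer: 1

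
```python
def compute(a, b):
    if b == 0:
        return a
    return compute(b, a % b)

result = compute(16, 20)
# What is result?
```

compute(16, 20) -> compute(20, 16) -> compute(16, 4) -> compute(4, 0) -> 4

Answer: 4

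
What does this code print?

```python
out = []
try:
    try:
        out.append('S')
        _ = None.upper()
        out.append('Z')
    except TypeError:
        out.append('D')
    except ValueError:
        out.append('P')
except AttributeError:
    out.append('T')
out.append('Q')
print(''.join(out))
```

Execution trace: 'S' (try body) → 'T' (outer except AttributeError) → 'Q' (after the try/except). Output: STQ

Answer: STQ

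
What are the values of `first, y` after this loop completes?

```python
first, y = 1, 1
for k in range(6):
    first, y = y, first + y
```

Fibonacci: after 6 iterations
`first, y` takes the values: (1, 1) → (1, 2) → (2, 3) → (3, 5) → (5, 8) → (8, 13) → (13, 21)

Answer: 13, 21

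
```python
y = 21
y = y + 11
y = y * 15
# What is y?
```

Trace:
`y = 21` → y = 21
`y = y + 11` → y = 32
`y = y * 15` → y = 480
So y = 480

Answer: 480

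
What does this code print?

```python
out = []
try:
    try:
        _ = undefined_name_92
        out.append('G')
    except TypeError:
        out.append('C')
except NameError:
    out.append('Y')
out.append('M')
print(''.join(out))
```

Execution trace: 'Y' (outer except NameError) → 'M' (after the try/except). Output: YM

Answer: YM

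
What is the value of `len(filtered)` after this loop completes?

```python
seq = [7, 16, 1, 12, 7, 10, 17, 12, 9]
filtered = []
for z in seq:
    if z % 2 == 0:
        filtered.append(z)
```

Count even numbers in [7, 16, 1, 12, 7, 10, 17, 12, 9]
`filtered` takes the values: [] → [16] → [16, 12] → [16, 12, 10] → [16, 12, 10, 12]
So `len(filtered)` = 4

Answer: 4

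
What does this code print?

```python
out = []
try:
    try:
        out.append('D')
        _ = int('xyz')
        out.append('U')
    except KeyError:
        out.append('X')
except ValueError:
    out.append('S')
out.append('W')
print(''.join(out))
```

Execution trace: 'D' (try body) → 'S' (outer except ValueError) → 'W' (after the try/except). Output: DSW

Answer: DSW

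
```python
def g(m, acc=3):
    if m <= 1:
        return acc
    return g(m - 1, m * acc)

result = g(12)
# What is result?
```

Accumulator trace (n, acc): (12, 3) -> (11, 36) -> (10, 396) -> (9, 3960) -> (8, 35640) -> (7, 285120) -> (6, 1995840) -> (5, 11975040) -> (4, 59875200) -> (3, 239500800) -> (2, 718502400) -> (1, 1437004800) -> return 1437004800

Answer: 1437004800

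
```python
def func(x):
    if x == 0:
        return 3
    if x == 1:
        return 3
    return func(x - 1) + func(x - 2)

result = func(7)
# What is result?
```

Build up from base cases: func(0)=3, func(1)=3, func(2)=6, func(3)=9, func(4)=15, func(5)=24, func(6)=39, ..., func(7)=63

Answer: 63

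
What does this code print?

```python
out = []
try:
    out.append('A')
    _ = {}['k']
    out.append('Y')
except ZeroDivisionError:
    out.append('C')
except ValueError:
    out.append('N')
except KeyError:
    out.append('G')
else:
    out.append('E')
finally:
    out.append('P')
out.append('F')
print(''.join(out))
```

Execution trace: 'A' (try body) → 'G' (except KeyError) → 'P' (finally) → 'F' (after the try/except). Output: AGPF

Answer: AGPF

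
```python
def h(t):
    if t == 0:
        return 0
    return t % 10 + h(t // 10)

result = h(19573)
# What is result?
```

Sum of digits of 19573: 3 + 7 + 5 + 9 + 1 = 25

Answer: 25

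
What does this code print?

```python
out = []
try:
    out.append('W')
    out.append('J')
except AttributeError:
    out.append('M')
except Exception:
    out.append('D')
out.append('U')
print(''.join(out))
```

Execution trace: 'W' (try body) → 'J' (try body, no exception) → 'U' (after the try/except). Output: WJU

Answer: WJU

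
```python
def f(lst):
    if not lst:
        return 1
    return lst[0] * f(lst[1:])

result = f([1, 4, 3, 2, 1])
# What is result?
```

Product over [1, 4, 3, 2, 1] = 1 * 4 * 3 * 2 * 1 = 24

Answer: 24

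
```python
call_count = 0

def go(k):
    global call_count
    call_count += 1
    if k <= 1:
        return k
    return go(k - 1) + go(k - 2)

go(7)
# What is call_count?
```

Calls(k) = 1 + Calls(k-1) + Calls(k-2); Calls(0)=Calls(1)=1. For k=7 this gives 41.

Answer: 41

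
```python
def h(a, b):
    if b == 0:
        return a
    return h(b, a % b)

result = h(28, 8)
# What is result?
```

h(28, 8) -> h(8, 4) -> h(4, 0) -> 4

Answer: 4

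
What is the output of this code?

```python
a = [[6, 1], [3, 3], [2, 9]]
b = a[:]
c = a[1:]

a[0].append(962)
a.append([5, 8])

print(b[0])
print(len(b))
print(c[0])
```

Key concept: slice with nested mutation.
Step by step:
`a = [[6, 1], [3, 3], [2, 9]]` → a = [[6, 1], [3, 3], [2, 9]]
`b = a[:]` → b = [[6, 1], [3, 3], [2, 9]]
`c = a[1:]` → c = [[3, 3], [2, 9]]
`a[0].append(962)` → a = [[6, 1, 962], [3, 3], [2, 9]]; b = [[6, 1, 962], [3, 3], [2, 9]]
`a.append([5, 8])` → a = [[6, 1, 962], [3, 3], [2, 9], [5, 8]]
`print(b[0])` → prints [6, 1, 962]
`print(len(b))` → prints 3
`print(c[0])` → prints [3, 3]

Answer:
[6, 1, 962]
3
[3, 3]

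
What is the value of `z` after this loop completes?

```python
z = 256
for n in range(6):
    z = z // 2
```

Halve 6 times: 256 // 2^6 = 4
`z` takes the values: 256 → 128 → 64 → 32 → 16 → 8 → 4

Answer: 4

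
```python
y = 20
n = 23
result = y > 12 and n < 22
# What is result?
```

Trace:
`y = 20` → y = 20
`n = 23` → n = 23
`result = y > 12 and n < 22` → result = False
So result = False

Answer: False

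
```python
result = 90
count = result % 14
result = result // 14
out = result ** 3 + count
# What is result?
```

Trace:
`result = 90` → result = 90
`count = result % 14` → count = 6
`result = result // 14` → result = 6
`out = result ** 3 + count` → out = 222
So result = 6

Answer: 6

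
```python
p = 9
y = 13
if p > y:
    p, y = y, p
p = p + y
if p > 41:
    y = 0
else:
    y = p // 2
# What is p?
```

Trace:
`p = 9` → p = 9
`y = 13` → y = 13
`if p > y: ...` → p > y is False → no variable changes
`p = p + y` → p = 22
`if p > 41: ...` → p > 41 is False, take else branch → y = 11
So p = 22

Answer: 22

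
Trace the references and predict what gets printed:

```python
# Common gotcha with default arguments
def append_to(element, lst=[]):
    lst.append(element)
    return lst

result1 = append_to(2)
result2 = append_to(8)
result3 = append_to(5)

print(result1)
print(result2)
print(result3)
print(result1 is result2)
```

Key concept: mutable default argument gotcha.
Step by step:
`result1 = append_to(2)` → result1 = [2]
`result2 = append_to(8)` → result1 = [2, 8] (same object as result2); result2 = [2, 8] (same object as result1)
`result3 = append_to(5)` → result1 = [2, 8, 5] (same object as result2, result3); result2 = [2, 8, 5] (same object as result1, result3); result3 = [2, 8, 5] (same object as result1, result2)
`print(result1)` → prints [2, 8, 5]
`print(result2)` → prints [2, 8, 5]
`print(result3)` → prints [2, 8, 5]
`print(result1 is result2)` → prints True

Answer:
[2, 8, 5]
[2, 8, 5]
[2, 8, 5]
True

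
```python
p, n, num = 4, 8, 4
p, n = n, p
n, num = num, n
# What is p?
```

Trace:
`p, n, num = 4, 8, 4` → p = 4; n = 8; num = 4
`p, n = n, p` → p = 8; n = 4
`n, num = num, n` → n = 4; num = 4
So p = 8

Answer: 8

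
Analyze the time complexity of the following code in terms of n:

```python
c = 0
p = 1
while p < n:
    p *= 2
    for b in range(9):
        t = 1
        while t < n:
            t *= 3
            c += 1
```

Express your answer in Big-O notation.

Each loop level contributes: log n × 1 × log n. Multiplying the contributions gives O(log² n).

Answer: O(log² n)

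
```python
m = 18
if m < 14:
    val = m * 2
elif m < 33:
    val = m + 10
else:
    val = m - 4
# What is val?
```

Trace:
`m = 18` → m = 18
`if m < 14: ...` → m < 14 is False, m < 33 is True → val = 28
So val = 28

Answer: 28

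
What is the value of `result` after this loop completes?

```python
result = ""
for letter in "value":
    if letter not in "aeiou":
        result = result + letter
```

Remove vowels from 'value'
`result` takes the values: "" → "v" → "vl"

Answer: "vl"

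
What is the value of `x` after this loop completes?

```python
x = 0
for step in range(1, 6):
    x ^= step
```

XOR of 1 to 5
`x` takes the values: 0 → 1 → 3 → 0 → 4 → 1

Answer: 1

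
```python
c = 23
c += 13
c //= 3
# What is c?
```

Trace:
`c = 23` → c = 23
`c += 13` → c = 36
`c //= 3` → c = 12
So c = 12

Answer: 12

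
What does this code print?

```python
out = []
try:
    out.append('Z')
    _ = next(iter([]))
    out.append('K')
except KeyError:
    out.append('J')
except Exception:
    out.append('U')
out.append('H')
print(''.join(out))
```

Execution trace: 'Z' (try body) → 'U' (except Exception) → 'H' (after the try/except). Output: ZUH

Answer: ZUH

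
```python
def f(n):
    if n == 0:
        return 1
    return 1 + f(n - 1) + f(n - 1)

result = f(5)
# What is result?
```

f(n) = 1 + 2·f(n-1), f(0)=1. Closed form: (1+1)·2^5 - 1 = 63.

Answer: 63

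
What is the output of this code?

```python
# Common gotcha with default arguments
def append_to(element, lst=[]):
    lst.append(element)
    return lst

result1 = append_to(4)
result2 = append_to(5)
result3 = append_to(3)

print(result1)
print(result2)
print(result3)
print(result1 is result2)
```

Key concept: mutable default argument gotcha.
Step by step:
`result1 = append_to(4)` → result1 = [4]
`result2 = append_to(5)` → result1 = [4, 5] (same object as result2); result2 = [4, 5] (same object as result1)
`result3 = append_to(3)` → result1 = [4, 5, 3] (same object as result2, result3); result2 = [4, 5, 3] (same object as result1, result3); result3 = [4, 5, 3] (same object as result1, result2)
`print(result1)` → prints [4, 5, 3]
`print(result2)` → prints [4, 5, 3]
`print(result3)` → prints [4, 5, 3]
`print(result1 is result2)` → prints True

Answer:
[4, 5, 3]
[4, 5, 3]
[4, 5, 3]
True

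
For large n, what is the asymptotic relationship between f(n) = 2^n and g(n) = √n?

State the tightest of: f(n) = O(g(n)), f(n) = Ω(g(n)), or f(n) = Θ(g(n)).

2^n vs √n: f(n) = Ω(g(n)) but not O(g(n)) — 2^n grows strictly faster than √n.

Answer: f(n) = Ω(g(n)) but not O(g(n)) — 2^n grows strictly faster than √n.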